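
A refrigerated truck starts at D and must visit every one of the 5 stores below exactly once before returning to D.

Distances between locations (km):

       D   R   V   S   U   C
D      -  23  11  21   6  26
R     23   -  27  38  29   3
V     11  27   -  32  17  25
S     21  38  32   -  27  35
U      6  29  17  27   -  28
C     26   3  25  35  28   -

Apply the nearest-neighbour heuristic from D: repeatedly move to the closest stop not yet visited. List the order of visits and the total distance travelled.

From D: distances to unvisited — U=6, V=11, S=21, R=23, C=26. Nearest is U (6).
From U: distances to unvisited — V=17, S=27, C=28, R=29. Nearest is V (17).
From V: distances to unvisited — C=25, R=27, S=32. Nearest is C (25).
From C: distances to unvisited — R=3, S=35. Nearest is R (3).
From R: distances to unvisited — S=38. Nearest is S (38).
Return S→D: 21.
Total = 6 + 17 + 25 + 3 + 38 + 21 = 110.

110 km along D → U → V → C → R → S → D.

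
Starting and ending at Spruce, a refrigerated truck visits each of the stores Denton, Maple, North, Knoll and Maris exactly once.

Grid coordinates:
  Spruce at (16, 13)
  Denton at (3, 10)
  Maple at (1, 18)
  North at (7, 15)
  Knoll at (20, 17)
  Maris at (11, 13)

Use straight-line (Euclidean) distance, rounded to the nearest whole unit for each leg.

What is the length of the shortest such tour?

Minimum total distance: 48.

There are 60 distinct closed tours to check (reversals are equivalent).
Spruce - Denton - Maple - North - Knoll - Maris - Spruce: 13+8+7+13+10+5 = 56
Spruce - Denton - Maple - North - Maris - Knoll - Spruce: 13+8+7+4+10+6 = 48
Spruce - Denton - Maple - Knoll - North - Maris - Spruce: 13+8+19+13+4+5 = 62
Spruce - Denton - Maple - Knoll - Maris - North - Spruce: 13+8+19+10+4+9 = 63
Spruce - Denton - Maple - Maris - North - Knoll - Spruce: 13+8+11+4+13+6 = 55
Spruce - Denton - Maple - Maris - Knoll - North - Spruce: 13+8+11+10+13+9 = 64
Spruce - Denton - North - Maple - Knoll - Maris - Spruce: 13+6+7+19+10+5 = 60
Spruce - Denton - North - Maple - Maris - Knoll - Spruce: 13+6+7+11+10+6 = 53
Spruce - Denton - North - Knoll - Maple - Maris - Spruce: 13+6+13+19+11+5 = 67
Spruce - Denton - North - Knoll - Maris - Maple - Spruce: 13+6+13+10+11+16 = 69
Spruce - Denton - North - Maris - Maple - Knoll - Spruce: 13+6+4+11+19+6 = 59
Spruce - Denton - North - Maris - Knoll - Maple - Spruce: 13+6+4+10+19+16 = 68
Spruce - Denton - Knoll - Maple - North - Maris - Spruce: 13+18+19+7+4+5 = 66
Spruce - Denton - Knoll - Maple - Maris - North - Spruce: 13+18+19+11+4+9 = 74
… (46 more)
The minimum is 48.
One optimal route: Spruce → Denton → Maple → North → Maris → Knoll → Spruce (or its reverse).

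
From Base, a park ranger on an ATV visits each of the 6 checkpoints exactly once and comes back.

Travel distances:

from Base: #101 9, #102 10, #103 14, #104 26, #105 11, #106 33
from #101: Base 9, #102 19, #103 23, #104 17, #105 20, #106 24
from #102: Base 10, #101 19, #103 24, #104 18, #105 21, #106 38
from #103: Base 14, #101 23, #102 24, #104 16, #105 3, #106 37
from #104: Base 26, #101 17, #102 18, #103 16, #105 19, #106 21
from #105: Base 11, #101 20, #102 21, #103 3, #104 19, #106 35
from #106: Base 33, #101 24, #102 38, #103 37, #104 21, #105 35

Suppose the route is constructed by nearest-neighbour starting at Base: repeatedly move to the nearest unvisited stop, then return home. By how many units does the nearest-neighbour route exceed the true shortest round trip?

33 longer than the optimal tour.

From Base: #101=9, #102=10, #105=11, #103=14, #104=26, #106=33 → choose #101 (9).
From #101: #104=17, #102=19, #105=20, #103=23, #106=24 → choose #104 (17).
From #104: #103=16, #102=18, #105=19, #106=21 → choose #103 (16).
From #103: #105=3, #102=24, #106=37 → choose #105 (3).
From #105: #102=21, #106=35 → choose #102 (21).
From #102: #106=38 → choose #106 (38).
NN route Base → #101 → #104 → #103 → #105 → #102 → #106 → Base costs 137.
Optimal: Base → #101 → #106 → #104 → #103 → #105 → #102 → Base costs 104 (by enumerating all 360 distinct tours).
Excess = 137 − 104 = 33.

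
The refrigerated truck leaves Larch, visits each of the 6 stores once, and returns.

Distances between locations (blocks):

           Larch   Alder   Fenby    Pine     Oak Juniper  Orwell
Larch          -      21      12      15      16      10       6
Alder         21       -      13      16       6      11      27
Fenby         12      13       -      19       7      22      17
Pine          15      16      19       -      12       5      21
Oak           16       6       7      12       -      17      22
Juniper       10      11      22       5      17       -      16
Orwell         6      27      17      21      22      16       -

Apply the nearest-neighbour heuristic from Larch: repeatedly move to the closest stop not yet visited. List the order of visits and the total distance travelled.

Nearest-neighbour total = 70 blocks; route Larch → Orwell → Juniper → Pine → Oak → Alder → Fenby → Larch.

At Larch the remaining stops are Orwell 6, Juniper 10, Fenby 12, Pine 15, Oak 16, Alder 21; go to Orwell.
At Orwell the remaining stops are Juniper 16, Fenby 17, Pine 21, Oak 22, Alder 27; go to Juniper.
At Juniper the remaining stops are Pine 5, Alder 11, Oak 17, Fenby 22; go to Pine.
At Pine the remaining stops are Oak 12, Alder 16, Fenby 19; go to Oak.
At Oak the remaining stops are Alder 6, Fenby 7; go to Alder.
At Alder the remaining stops are Fenby 13; go to Fenby.
Return Fenby→Larch: 12.
Total = 6 + 16 + 5 + 12 + 6 + 13 + 12 = 70.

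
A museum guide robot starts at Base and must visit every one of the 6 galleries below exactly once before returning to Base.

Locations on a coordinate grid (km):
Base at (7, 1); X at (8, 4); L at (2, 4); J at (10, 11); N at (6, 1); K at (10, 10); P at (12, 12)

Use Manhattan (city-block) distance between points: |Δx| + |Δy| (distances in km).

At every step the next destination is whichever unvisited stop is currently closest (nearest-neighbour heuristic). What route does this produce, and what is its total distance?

Total distance 46 km via the nearest-neighbour route Base → N → X → L → K → J → P → Base.

From Base: distances to unvisited — N=1, X=4, L=8, K=12, J=13, P=16. Nearest is N (1).
From N: distances to unvisited — X=5, L=7, K=13, J=14, P=17. Nearest is X (5).
From X: distances to unvisited — L=6, K=8, J=9, P=12. Nearest is L (6).
From L: distances to unvisited — K=14, J=15, P=18. Nearest is K (14).
From K: distances to unvisited — J=1, P=4. Nearest is J (1).
From J: distances to unvisited — P=3. Nearest is P (3).
Return P→Base: 16.
Total = 1 + 5 + 6 + 14 + 1 + 3 + 16 = 46.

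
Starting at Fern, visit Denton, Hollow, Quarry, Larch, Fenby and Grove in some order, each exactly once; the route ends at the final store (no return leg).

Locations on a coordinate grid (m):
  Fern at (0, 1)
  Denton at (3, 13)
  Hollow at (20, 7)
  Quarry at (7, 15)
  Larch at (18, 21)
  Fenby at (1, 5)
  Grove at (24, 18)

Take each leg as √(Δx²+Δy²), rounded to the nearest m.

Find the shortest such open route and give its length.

Shortest open route: 48 m.

There are 6! = 720 possible orderings.
Fern → Denton → Hollow → Quarry → Larch → Fenby → Grove: 12+18+15+13+23+26 = 107
Fern → Denton → Hollow → Quarry → Larch → Grove → Fenby: 12+18+15+13+7+26 = 91
Fern → Denton → Hollow → Quarry → Fenby → Larch → Grove: 12+18+15+12+23+7 = 87
Fern → Denton → Hollow → Quarry → Fenby → Grove → Larch: 12+18+15+12+26+7 = 90
Fern → Denton → Hollow → Quarry → Grove → Larch → Fenby: 12+18+15+17+7+23 = 92
Fern → Denton → Hollow → Quarry → Grove → Fenby → Larch: 12+18+15+17+26+23 = 111
Fern → Denton → Hollow → Larch → Quarry → Fenby → Grove: 12+18+14+13+12+26 = 95
Fern → Denton → Hollow → Larch → Quarry → Grove → Fenby: 12+18+14+13+17+26 = 100
… (712 more)
Fern → Fenby → Denton → Quarry → Larch → Grove → Hollow: 4+8+4+13+7+12 = 48  ← best
The minimum is 48.
One shortest path: Fern → Fenby → Denton → Quarry → Larch → Grove → Hollow.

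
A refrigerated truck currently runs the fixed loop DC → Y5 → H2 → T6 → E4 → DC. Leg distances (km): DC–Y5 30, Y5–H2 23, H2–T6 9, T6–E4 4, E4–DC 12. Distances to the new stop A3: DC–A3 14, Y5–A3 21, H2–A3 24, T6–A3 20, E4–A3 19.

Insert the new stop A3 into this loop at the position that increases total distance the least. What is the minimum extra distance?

+5 km — insert A3 between DC and Y5.

Insertion cost between consecutive stops i–j is d(i,A3) + d(A3,j) − d(i,j):
  between DC and Y5: 14 + 21 − 30 = 5
  between Y5 and H2: 21 + 24 − 23 = 22
  between H2 and T6: 24 + 20 − 9 = 35
  between T6 and E4: 20 + 19 − 4 = 35
  between E4 and DC: 19 + 14 − 12 = 21
Cheapest insertion is between DC and Y5, adding 5.
New total = 78 + 5 = 83.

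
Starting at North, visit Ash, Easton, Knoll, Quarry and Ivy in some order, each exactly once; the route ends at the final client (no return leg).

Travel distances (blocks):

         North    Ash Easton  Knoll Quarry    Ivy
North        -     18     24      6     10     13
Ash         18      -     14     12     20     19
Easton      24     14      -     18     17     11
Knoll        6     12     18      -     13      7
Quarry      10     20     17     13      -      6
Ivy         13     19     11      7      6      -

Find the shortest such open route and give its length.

Shortest open route: 49 blocks.

There are 5! = 120 possible orderings.
North→Ash→Easton→Knoll→Quarry→Ivy: 18+14+18+13+6 = 69
North→Ash→Easton→Knoll→Ivy→Quarry: 18+14+18+7+6 = 63
North→Ash→Easton→Quarry→Knoll→Ivy: 18+14+17+13+7 = 69
North→Ash→Easton→Quarry→Ivy→Knoll: 18+14+17+6+7 = 62
North→Ash→Easton→Ivy→Knoll→Quarry: 18+14+11+7+13 = 63
North→Ash→Easton→Ivy→Quarry→Knoll: 18+14+11+6+13 = 62
North→Ash→Knoll→Easton→Quarry→Ivy: 18+12+18+17+6 = 71
North→Ash→Knoll→Easton→Ivy→Quarry: 18+12+18+11+6 = 65
North→Ash→Knoll→Quarry→Easton→Ivy: 18+12+13+17+11 = 71
North→Ash→Knoll→Quarry→Ivy→Easton: 18+12+13+6+11 = 60
North→Ash→Knoll→Ivy→Easton→Quarry: 18+12+7+11+17 = 65
North→Ash→Knoll→Ivy→Quarry→Easton: 18+12+7+6+17 = 60
North→Ash→Quarry→Easton→Knoll→Ivy: 18+20+17+18+7 = 80
North→Ash→Quarry→Easton→Ivy→Knoll: 18+20+17+11+7 = 73
… (106 more)
North→Knoll→Ash→Easton→Ivy→Quarry: 6+12+14+11+6 = 49  ← best
The minimum is 49.
One shortest path: North → Knoll → Ash → Easton → Ivy → Quarry.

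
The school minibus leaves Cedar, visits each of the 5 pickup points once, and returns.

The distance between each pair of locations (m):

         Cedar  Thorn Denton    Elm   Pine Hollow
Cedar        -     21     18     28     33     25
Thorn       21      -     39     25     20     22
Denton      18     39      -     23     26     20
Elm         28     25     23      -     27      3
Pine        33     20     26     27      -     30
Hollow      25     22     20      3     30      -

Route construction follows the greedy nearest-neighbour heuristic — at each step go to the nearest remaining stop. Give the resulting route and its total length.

Nearest-neighbour total = 119 m; route Cedar → Denton → Hollow → Elm → Thorn → Pine → Cedar.

At Cedar the remaining stops are Denton 18, Thorn 21, Hollow 25, Elm 28, Pine 33; go to Denton.
At Denton the remaining stops are Hollow 20, Elm 23, Pine 26, Thorn 39; go to Hollow.
At Hollow the remaining stops are Elm 3, Thorn 22, Pine 30; go to Elm.
At Elm the remaining stops are Thorn 25, Pine 27; go to Thorn.
At Thorn the remaining stops are Pine 20; go to Pine.
Return Pine→Cedar: 33.
Total = 18 + 20 + 3 + 25 + 20 + 33 = 119.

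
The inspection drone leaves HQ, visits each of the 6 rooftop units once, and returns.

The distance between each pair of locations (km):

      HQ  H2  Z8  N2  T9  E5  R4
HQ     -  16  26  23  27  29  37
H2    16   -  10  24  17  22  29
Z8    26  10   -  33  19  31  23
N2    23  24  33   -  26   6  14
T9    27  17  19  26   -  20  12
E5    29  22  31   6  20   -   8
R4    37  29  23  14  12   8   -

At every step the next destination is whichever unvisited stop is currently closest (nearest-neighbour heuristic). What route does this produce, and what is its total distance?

HQ → [H2:16 / N2:23 / Z8:26 / T9:27 / E5:29 / R4:37] → H2 (16)
H2 → [Z8:10 / T9:17 / E5:22 / N2:24 / R4:29] → Z8 (10)
Z8 → [T9:19 / R4:23 / E5:31 / N2:33] → T9 (19)
T9 → [R4:12 / E5:20 / N2:26] → R4 (12)
R4 → [E5:8 / N2:14] → E5 (8)
E5 → [N2:6] → N2 (6)
Return N2→HQ: 23.
Total = 16 + 10 + 19 + 12 + 8 + 6 + 23 = 94.

Nearest-neighbour total = 94 km; route HQ → H2 → Z8 → T9 → R4 → E5 → N2 → HQ.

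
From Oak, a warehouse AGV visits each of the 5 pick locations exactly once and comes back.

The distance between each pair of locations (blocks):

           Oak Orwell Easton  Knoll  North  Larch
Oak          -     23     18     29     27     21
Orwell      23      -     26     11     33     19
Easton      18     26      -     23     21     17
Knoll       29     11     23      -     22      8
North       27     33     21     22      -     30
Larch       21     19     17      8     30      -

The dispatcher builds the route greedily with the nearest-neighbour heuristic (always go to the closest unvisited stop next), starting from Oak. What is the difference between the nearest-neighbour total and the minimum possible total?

From Oak: Easton=18, Larch=21, Orwell=23, North=27, Knoll=29 → choose Easton (18).
From Easton: Larch=17, North=21, Knoll=23, Orwell=26 → choose Larch (17).
From Larch: Knoll=8, Orwell=19, North=30 → choose Knoll (8).
From Knoll: Orwell=11, North=22 → choose Orwell (11).
From Orwell: North=33 → choose North (33).
NN route Oak → Easton → Larch → Knoll → Orwell → North → Oak costs 114.
Optimal: Oak → Orwell → Knoll → Larch → Easton → North → Oak costs 107 (by enumerating all 60 distinct tours).
Excess = 114 − 107 = 7.

The nearest-neighbour route is 7 blocks longer than optimal.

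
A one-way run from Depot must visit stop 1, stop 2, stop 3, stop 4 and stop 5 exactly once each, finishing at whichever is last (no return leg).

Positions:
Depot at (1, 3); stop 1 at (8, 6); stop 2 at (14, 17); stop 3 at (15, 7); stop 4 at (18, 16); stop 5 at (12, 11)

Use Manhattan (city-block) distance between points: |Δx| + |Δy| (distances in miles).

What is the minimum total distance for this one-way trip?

There are 5! = 120 possible orderings.
Depot→stop 1→stop 2→stop 3→stop 4→stop 5: 10+17+11+12+11 = 61
Depot→stop 1→stop 2→stop 3→stop 5→stop 4: 10+17+11+7+11 = 56
Depot→stop 1→stop 2→stop 4→stop 3→stop 5: 10+17+5+12+7 = 51
Depot→stop 1→stop 2→stop 4→stop 5→stop 3: 10+17+5+11+7 = 50
Depot→stop 1→stop 2→stop 5→stop 3→stop 4: 10+17+8+7+12 = 54
Depot→stop 1→stop 2→stop 5→stop 4→stop 3: 10+17+8+11+12 = 58
Depot→stop 1→stop 3→stop 2→stop 4→stop 5: 10+8+11+5+11 = 45
Depot→stop 1→stop 3→stop 2→stop 5→stop 4: 10+8+11+8+11 = 48
Depot→stop 1→stop 3→stop 4→stop 2→stop 5: 10+8+12+5+8 = 43
Depot→stop 1→stop 3→stop 4→stop 5→stop 2: 10+8+12+11+8 = 49
Depot→stop 1→stop 3→stop 5→stop 2→stop 4: 10+8+7+8+5 = 38
Depot→stop 1→stop 3→stop 5→stop 4→stop 2: 10+8+7+11+5 = 41
Depot→stop 1→stop 4→stop 2→stop 3→stop 5: 10+20+5+11+7 = 53
Depot→stop 1→stop 4→stop 2→stop 5→stop 3: 10+20+5+8+7 = 50
… (106 more)
The minimum is 38.
One shortest path: Depot → stop 1 → stop 3 → stop 5 → stop 2 → stop 4.

Shortest open route: 38 miles.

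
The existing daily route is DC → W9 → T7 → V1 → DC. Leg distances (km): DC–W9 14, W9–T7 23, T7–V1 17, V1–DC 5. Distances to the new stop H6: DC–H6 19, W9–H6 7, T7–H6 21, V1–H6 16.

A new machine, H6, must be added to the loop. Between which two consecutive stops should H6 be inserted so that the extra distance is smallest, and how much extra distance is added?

+5 km — insert H6 between W9 and T7.

Insertion cost between consecutive stops i–j is d(i,H6) + d(H6,j) − d(i,j):
  between DC and W9: 19 + 7 − 14 = 12
  between W9 and T7: 7 + 21 − 23 = 5
  between T7 and V1: 21 + 16 − 17 = 20
  between V1 and DC: 16 + 19 − 5 = 30
Cheapest insertion is between W9 and T7, adding 5.
New total = 59 + 5 = 64.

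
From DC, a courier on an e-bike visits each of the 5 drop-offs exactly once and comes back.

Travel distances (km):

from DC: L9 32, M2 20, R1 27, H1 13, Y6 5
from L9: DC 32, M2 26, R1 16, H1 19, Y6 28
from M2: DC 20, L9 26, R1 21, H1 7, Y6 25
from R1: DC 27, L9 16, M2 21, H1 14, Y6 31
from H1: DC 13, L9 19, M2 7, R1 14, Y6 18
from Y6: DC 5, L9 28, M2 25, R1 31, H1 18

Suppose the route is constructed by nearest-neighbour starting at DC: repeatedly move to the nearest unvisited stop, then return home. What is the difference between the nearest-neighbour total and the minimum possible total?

From DC: Y6=5, H1=13, M2=20, R1=27, L9=32 → choose Y6 (5).
From Y6: H1=18, M2=25, L9=28, R1=31 → choose H1 (18).
From H1: M2=7, R1=14, L9=19 → choose M2 (7).
From M2: R1=21, L9=26 → choose R1 (21).
From R1: L9=16 → choose L9 (16).
NN route DC → Y6 → H1 → M2 → R1 → L9 → DC costs 99.
Optimal: DC → M2 → H1 → R1 → L9 → Y6 → DC costs 90 (by enumerating all 60 distinct tours).
Excess = 99 − 90 = 9.

9 km longer than the optimal tour.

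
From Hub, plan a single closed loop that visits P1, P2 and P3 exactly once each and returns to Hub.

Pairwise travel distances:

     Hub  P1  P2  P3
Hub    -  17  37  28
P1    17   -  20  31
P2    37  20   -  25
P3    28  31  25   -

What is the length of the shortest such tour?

Shortest round trip = 90.

There are 3 distinct closed tours to check (reversals are equivalent).
Hub→P1→P2→P3→Hub: 17+20+25+28 = 90
Hub→P1→P3→P2→Hub: 17+31+25+37 = 110
Hub→P2→P1→P3→Hub: 37+20+31+28 = 116
The minimum is 90.
One optimal route: Hub → P1 → P2 → P3 → Hub (or its reverse).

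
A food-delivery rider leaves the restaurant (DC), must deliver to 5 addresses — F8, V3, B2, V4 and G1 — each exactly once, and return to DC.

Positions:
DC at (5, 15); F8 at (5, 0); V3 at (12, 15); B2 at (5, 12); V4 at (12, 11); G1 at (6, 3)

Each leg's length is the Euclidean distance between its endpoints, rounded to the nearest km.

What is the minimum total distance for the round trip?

Shortest round trip = 39 km.

With 5 stops there are 5!/2 = 60 distinct round trips (a route and its reverse cost the same).
DC-F8-V3-B2-V4-G1-DC: 15+17+8+7+10+12 = 69
DC-F8-V3-B2-G1-V4-DC: 15+17+8+9+10+8 = 67
DC-F8-V3-V4-B2-G1-DC: 15+17+4+7+9+12 = 64
DC-F8-V3-V4-G1-B2-DC: 15+17+4+10+9+3 = 58
DC-F8-V3-G1-B2-V4-DC: 15+17+13+9+7+8 = 69
DC-F8-V3-G1-V4-B2-DC: 15+17+13+10+7+3 = 65
DC-F8-B2-V3-V4-G1-DC: 15+12+8+4+10+12 = 61
DC-F8-B2-V3-G1-V4-DC: 15+12+8+13+10+8 = 66
DC-F8-B2-V4-V3-G1-DC: 15+12+7+4+13+12 = 63
DC-F8-B2-V4-G1-V3-DC: 15+12+7+10+13+7 = 64
DC-F8-B2-G1-V3-V4-DC: 15+12+9+13+4+8 = 61
DC-F8-B2-G1-V4-V3-DC: 15+12+9+10+4+7 = 57
DC-F8-V4-V3-B2-G1-DC: 15+13+4+8+9+12 = 61
DC-F8-V4-V3-G1-B2-DC: 15+13+4+13+9+3 = 57
… (46 more)
DC-V3-V4-F8-G1-B2-DC: 7+4+13+3+9+3 = 39  ← best
The minimum is 39.
One optimal route: DC → V3 → V4 → F8 → G1 → B2 → DC (or its reverse).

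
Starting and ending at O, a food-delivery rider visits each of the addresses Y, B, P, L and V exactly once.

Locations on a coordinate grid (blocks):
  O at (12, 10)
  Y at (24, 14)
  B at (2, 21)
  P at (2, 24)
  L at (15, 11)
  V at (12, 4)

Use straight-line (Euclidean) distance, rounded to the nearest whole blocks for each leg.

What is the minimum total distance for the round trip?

Minimum total distance: 65 blocks.

There are 60 distinct closed tours to check (reversals are equivalent).
O-Y-B-P-L-V-O: 13+23+3+18+8+6 = 71
O-Y-B-P-V-L-O: 13+23+3+22+8+3 = 72
O-Y-B-L-P-V-O: 13+23+16+18+22+6 = 98
O-Y-B-L-V-P-O: 13+23+16+8+22+17 = 99
O-Y-B-V-P-L-O: 13+23+20+22+18+3 = 99
O-Y-B-V-L-P-O: 13+23+20+8+18+17 = 99
O-Y-P-B-L-V-O: 13+24+3+16+8+6 = 70
O-Y-P-B-V-L-O: 13+24+3+20+8+3 = 71
O-Y-P-L-B-V-O: 13+24+18+16+20+6 = 97
O-Y-P-L-V-B-O: 13+24+18+8+20+15 = 98
O-Y-P-V-B-L-O: 13+24+22+20+16+3 = 98
O-Y-P-V-L-B-O: 13+24+22+8+16+15 = 98
O-Y-L-B-P-V-O: 13+9+16+3+22+6 = 69
O-Y-L-B-V-P-O: 13+9+16+20+22+17 = 97
… (46 more)
O-B-P-Y-L-V-O: 15+3+24+9+8+6 = 65  ← best
The minimum is 65.
One optimal route: O → B → P → Y → L → V → O (or its reverse).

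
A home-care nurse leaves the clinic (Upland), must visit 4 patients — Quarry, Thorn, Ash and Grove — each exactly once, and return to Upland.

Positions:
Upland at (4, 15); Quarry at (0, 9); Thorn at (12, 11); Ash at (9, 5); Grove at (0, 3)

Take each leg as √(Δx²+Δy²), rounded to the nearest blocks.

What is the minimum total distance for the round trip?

38 blocks — the shortest possible round trip.

There are 12 distinct closed tours to check (reversals are equivalent).
Upland - Quarry - Thorn - Ash - Grove - Upland: 7+12+7+9+13 = 48
Upland - Quarry - Thorn - Grove - Ash - Upland: 7+12+14+9+11 = 53
Upland - Quarry - Ash - Thorn - Grove - Upland: 7+10+7+14+13 = 51
Upland - Quarry - Ash - Grove - Thorn - Upland: 7+10+9+14+9 = 49
Upland - Quarry - Grove - Thorn - Ash - Upland: 7+6+14+7+11 = 45
Upland - Quarry - Grove - Ash - Thorn - Upland: 7+6+9+7+9 = 38
Upland - Thorn - Quarry - Ash - Grove - Upland: 9+12+10+9+13 = 53
Upland - Thorn - Quarry - Grove - Ash - Upland: 9+12+6+9+11 = 47
Upland - Thorn - Ash - Quarry - Grove - Upland: 9+7+10+6+13 = 45
Upland - Thorn - Grove - Quarry - Ash - Upland: 9+14+6+10+11 = 50
Upland - Ash - Quarry - Thorn - Grove - Upland: 11+10+12+14+13 = 60
Upland - Ash - Thorn - Quarry - Grove - Upland: 11+7+12+6+13 = 49
The minimum is 38.
One optimal route: Upland → Quarry → Grove → Ash → Thorn → Upland (or its reverse).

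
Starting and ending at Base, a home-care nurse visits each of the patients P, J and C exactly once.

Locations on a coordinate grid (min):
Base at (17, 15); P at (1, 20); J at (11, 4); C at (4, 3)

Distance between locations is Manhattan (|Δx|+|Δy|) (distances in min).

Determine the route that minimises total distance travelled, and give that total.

Base → P → J → C → Base: 21+26+8+25 = 80
Base → P → C → J → Base: 21+20+8+17 = 66
Base → J → P → C → Base: 17+26+20+25 = 88
The minimum is 66.
One optimal route: Base → P → C → J → Base (or its reverse).

66 min — the shortest possible round trip.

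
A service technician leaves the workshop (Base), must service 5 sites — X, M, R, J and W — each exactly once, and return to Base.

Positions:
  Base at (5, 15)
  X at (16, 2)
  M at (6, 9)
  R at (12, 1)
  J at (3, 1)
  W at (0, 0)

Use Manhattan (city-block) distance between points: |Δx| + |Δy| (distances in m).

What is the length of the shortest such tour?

Base-X-M-R-J-W-Base: 24+17+14+9+4+20 = 88
Base-X-M-R-W-J-Base: 24+17+14+13+4+16 = 88
Base-X-M-J-R-W-Base: 24+17+11+9+13+20 = 94
Base-X-M-J-W-R-Base: 24+17+11+4+13+21 = 90
Base-X-M-W-R-J-Base: 24+17+15+13+9+16 = 94
Base-X-M-W-J-R-Base: 24+17+15+4+9+21 = 90
Base-X-R-M-J-W-Base: 24+5+14+11+4+20 = 78
Base-X-R-M-W-J-Base: 24+5+14+15+4+16 = 78
Base-X-R-J-M-W-Base: 24+5+9+11+15+20 = 84
Base-X-R-J-W-M-Base: 24+5+9+4+15+7 = 64
Base-X-R-W-M-J-Base: 24+5+13+15+11+16 = 84
Base-X-R-W-J-M-Base: 24+5+13+4+11+7 = 64
Base-X-J-M-R-W-Base: 24+14+11+14+13+20 = 96
Base-X-J-M-W-R-Base: 24+14+11+15+13+21 = 98
… (46 more)
Base-M-X-R-J-W-Base: 7+17+5+9+4+20 = 62  ← best
The minimum is 62.
One optimal route: Base → M → X → R → J → W → Base (or its reverse).

Minimum total distance: 62 m.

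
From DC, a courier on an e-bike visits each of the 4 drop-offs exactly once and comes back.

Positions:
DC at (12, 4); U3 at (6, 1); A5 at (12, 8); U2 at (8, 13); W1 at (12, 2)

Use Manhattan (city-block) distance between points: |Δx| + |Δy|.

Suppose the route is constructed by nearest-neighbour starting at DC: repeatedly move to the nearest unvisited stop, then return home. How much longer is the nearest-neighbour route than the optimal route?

From DC: W1=2, A5=4, U3=9, U2=13 → choose W1 (2).
From W1: A5=6, U3=7, U2=15 → choose A5 (6).
From A5: U2=9, U3=13 → choose U2 (9).
From U2: U3=14 → choose U3 (14).
NN route DC → W1 → A5 → U2 → U3 → DC costs 40.
Optimal: DC → A5 → U2 → U3 → W1 → DC costs 36 (by enumerating all 12 distinct tours).
Excess = 40 − 36 = 4.

The nearest-neighbour route is 4 longer than optimal.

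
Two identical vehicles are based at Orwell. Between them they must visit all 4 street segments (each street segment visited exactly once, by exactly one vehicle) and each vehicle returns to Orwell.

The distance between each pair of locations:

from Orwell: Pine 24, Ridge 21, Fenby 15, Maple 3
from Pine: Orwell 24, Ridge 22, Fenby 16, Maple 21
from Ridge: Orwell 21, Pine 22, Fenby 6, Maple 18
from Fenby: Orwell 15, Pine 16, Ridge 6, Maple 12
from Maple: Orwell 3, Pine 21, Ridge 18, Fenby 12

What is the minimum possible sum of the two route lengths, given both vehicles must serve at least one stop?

Try each way of splitting the stops between the two vehicles (each non-empty) and, for each split, find the best tour for each vehicle:
  {Pine} + {Ridge, Fenby, Maple}: 48 + 42 = 90
  {Ridge} + {Pine, Fenby, Maple}: 42 + 55 = 97
  {Pine, Ridge} + {Fenby, Maple}: 67 + 30 = 97
  {Fenby} + {Pine, Ridge, Maple}: 30 + 67 = 97
  {Pine, Fenby} + {Ridge, Maple}: 55 + 42 = 97
  {Ridge, Fenby} + {Pine, Maple}: 42 + 48 = 90
  … (7 splits in total)
  {Pine, Ridge, Fenby} + {Maple}: 67 + 6 = 73  ← best
Best: vehicle 1 Orwell → Pine → Ridge → Fenby → Orwell = 67; vehicle 2 Orwell → Maple → Orwell = 6; combined 73.

Minimum combined distance: 73.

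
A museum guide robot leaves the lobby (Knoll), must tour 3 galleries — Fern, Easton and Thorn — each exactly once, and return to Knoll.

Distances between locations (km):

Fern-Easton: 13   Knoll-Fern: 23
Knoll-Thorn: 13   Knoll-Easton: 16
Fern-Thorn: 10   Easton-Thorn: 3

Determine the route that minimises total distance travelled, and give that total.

Knoll → Fern → Easton → Thorn → Knoll: 23+13+3+13 = 52
Knoll → Fern → Thorn → Easton → Knoll: 23+10+3+16 = 52
Knoll → Easton → Fern → Thorn → Knoll: 16+13+10+13 = 52
The minimum is 52.
One optimal route: Knoll → Fern → Easton → Thorn → Knoll (or its reverse).

Shortest round trip = 52 km.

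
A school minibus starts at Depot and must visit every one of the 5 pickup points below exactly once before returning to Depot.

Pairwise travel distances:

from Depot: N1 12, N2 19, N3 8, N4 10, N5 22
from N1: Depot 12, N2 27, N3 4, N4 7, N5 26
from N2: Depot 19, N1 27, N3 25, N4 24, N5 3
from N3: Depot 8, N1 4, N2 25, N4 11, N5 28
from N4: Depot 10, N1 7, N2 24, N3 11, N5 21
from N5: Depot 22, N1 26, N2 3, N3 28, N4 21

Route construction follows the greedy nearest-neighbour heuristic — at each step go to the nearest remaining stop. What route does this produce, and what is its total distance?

Depot → [N3:8 / N4:10 / N1:12 / N2:19 / N5:22] → N3 (8)
N3 → [N1:4 / N4:11 / N2:25 / N5:28] → N1 (4)
N1 → [N4:7 / N5:26 / N2:27] → N4 (7)
N4 → [N5:21 / N2:24] → N5 (21)
N5 → [N2:3] → N2 (3)
Return N2→Depot: 19.
Total = 8 + 4 + 7 + 21 + 3 + 19 = 62.

62 along Depot → N3 → N1 → N4 → N5 → N2 → Depot.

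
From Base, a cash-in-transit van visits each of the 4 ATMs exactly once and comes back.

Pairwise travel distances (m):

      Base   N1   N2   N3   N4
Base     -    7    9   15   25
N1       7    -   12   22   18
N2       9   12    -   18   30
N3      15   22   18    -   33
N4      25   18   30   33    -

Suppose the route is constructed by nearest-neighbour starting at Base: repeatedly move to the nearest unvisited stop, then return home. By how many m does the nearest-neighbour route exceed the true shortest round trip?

From Base: N1=7, N2=9, N3=15, N4=25 → choose N1 (7).
From N1: N2=12, N4=18, N3=22 → choose N2 (12).
From N2: N3=18, N4=30 → choose N3 (18).
From N3: N4=33 → choose N4 (33).
NN route Base → N1 → N2 → N3 → N4 → Base costs 95.
Optimal: Base → N1 → N4 → N3 → N2 → Base costs 85 (by enumerating all 12 distinct tours).
Excess = 95 − 85 = 10.

Excess over optimum: 10 m.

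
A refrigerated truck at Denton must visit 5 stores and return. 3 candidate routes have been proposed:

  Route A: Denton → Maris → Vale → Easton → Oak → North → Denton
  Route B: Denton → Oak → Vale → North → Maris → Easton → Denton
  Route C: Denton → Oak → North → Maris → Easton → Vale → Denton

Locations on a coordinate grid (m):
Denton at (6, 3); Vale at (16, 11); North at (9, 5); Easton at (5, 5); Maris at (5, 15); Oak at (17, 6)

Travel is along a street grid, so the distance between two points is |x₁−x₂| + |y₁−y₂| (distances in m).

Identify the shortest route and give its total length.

Route A: 13 + 15 + 17 + 13 + 9 + 5 = 72
Route B: 14 + 6 + 13 + 14 + 10 + 3 = 60
Route C: 14 + 9 + 14 + 10 + 17 + 18 = 82

60 m — Route B is the shortest.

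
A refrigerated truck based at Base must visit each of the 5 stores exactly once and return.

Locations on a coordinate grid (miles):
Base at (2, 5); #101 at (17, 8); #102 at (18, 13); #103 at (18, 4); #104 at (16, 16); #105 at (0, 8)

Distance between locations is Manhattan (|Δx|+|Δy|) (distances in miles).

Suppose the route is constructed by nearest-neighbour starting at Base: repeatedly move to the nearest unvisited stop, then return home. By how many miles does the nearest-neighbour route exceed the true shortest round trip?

4 miles longer than the optimal tour.

From Base: #105=5, #103=17, #101=18, #102=24, #104=25 → choose #105 (5).
From #105: #101=17, #103=22, #102=23, #104=24 → choose #101 (17).
From #101: #103=5, #102=6, #104=9 → choose #103 (5).
From #103: #102=9, #104=14 → choose #102 (9).
From #102: #104=5 → choose #104 (5).
NN route Base → #105 → #101 → #103 → #102 → #104 → Base costs 66.
Optimal: Base → #103 → #101 → #102 → #104 → #105 → Base costs 62 (by enumerating all 60 distinct tours).
Excess = 66 − 62 = 4.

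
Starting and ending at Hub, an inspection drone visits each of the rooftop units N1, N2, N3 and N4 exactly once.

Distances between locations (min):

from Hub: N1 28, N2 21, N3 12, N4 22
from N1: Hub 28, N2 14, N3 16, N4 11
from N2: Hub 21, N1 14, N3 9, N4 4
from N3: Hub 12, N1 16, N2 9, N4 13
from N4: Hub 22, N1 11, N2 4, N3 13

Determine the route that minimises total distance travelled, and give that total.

Minimum total distance: 64 min.

With 4 stops there are 4!/2 = 12 distinct round trips (a route and its reverse cost the same).
Hub-N1-N2-N3-N4-Hub: 28+14+9+13+22 = 86
Hub-N1-N2-N4-N3-Hub: 28+14+4+13+12 = 71
Hub-N1-N3-N2-N4-Hub: 28+16+9+4+22 = 79
Hub-N1-N3-N4-N2-Hub: 28+16+13+4+21 = 82
Hub-N1-N4-N2-N3-Hub: 28+11+4+9+12 = 64
Hub-N1-N4-N3-N2-Hub: 28+11+13+9+21 = 82
Hub-N2-N1-N3-N4-Hub: 21+14+16+13+22 = 86
Hub-N2-N1-N4-N3-Hub: 21+14+11+13+12 = 71
Hub-N2-N3-N1-N4-Hub: 21+9+16+11+22 = 79
Hub-N2-N4-N1-N3-Hub: 21+4+11+16+12 = 64
Hub-N3-N1-N2-N4-Hub: 12+16+14+4+22 = 68
Hub-N3-N2-N1-N4-Hub: 12+9+14+11+22 = 68
The minimum is 64.
One optimal route: Hub → N1 → N4 → N2 → N3 → Hub (or its reverse).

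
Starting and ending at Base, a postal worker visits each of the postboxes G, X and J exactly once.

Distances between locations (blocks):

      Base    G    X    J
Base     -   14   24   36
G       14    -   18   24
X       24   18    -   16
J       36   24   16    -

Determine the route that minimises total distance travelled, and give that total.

There are 3 distinct closed tours to check (reversals are equivalent).
Base → G → X → J → Base: 14+18+16+36 = 84
Base → G → J → X → Base: 14+24+16+24 = 78
Base → X → G → J → Base: 24+18+24+36 = 102
The minimum is 78.
One optimal route: Base → G → J → X → Base (or its reverse).

78 blocks — the shortest possible round trip.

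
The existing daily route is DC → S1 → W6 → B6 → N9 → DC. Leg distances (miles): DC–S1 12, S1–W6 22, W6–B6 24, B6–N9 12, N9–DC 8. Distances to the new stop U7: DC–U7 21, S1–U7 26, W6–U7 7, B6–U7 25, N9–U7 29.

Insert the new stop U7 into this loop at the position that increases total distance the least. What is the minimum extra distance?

Adding 8 miles by placing U7 on the W6–B6 leg.

Insertion cost between consecutive stops i–j is d(i,U7) + d(U7,j) − d(i,j):
  between DC and S1: 21 + 26 − 12 = 35
  between S1 and W6: 26 + 7 − 22 = 11
  between W6 and B6: 7 + 25 − 24 = 8
  between B6 and N9: 25 + 29 − 12 = 42
  between N9 and DC: 29 + 21 − 8 = 42
Cheapest insertion is between W6 and B6, adding 8.
New total = 78 + 8 = 86.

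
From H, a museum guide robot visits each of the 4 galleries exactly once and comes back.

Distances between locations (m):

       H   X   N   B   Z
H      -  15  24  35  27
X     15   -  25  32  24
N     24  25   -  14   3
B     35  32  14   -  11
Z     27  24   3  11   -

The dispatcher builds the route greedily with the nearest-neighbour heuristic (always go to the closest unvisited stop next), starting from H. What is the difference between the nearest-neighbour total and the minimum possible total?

6 m longer than the optimal tour.

From H: X=15, N=24, Z=27, B=35 → choose X (15).
From X: Z=24, N=25, B=32 → choose Z (24).
From Z: N=3, B=11 → choose N (3).
From N: B=14 → choose B (14).
NN route H → X → Z → N → B → H costs 91.
Optimal: H → X → B → Z → N → H costs 85 (by enumerating all 12 distinct tours).
Excess = 91 − 85 = 6.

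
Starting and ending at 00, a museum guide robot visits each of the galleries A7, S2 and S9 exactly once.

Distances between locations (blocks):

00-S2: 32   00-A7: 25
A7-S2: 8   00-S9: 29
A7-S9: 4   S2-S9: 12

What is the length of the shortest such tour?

Minimum total distance: 73 blocks.

With 3 stops there are 3!/2 = 3 distinct round trips (a route and its reverse cost the same).
00→A7→S2→S9→00: 25+8+12+29 = 74
00→A7→S9→S2→00: 25+4+12+32 = 73
00→S2→A7→S9→00: 32+8+4+29 = 73
The minimum is 73.
One optimal route: 00 → A7 → S9 → S2 → 00 (or its reverse).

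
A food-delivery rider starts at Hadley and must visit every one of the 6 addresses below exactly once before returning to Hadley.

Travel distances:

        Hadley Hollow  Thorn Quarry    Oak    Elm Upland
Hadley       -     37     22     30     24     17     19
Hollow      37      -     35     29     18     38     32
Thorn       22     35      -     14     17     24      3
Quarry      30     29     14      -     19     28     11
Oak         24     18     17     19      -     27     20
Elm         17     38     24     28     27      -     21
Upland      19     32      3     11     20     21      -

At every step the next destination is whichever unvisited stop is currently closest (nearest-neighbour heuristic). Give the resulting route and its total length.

Total distance 129 via the nearest-neighbour route Hadley → Elm → Upland → Thorn → Quarry → Oak → Hollow → Hadley.

Hadley → [Elm:17 / Upland:19 / Thorn:22 / Oak:24 / Quarry:30 / Hollow:37] → Elm (17)
Elm → [Upland:21 / Thorn:24 / Oak:27 / Quarry:28 / Hollow:38] → Upland (21)
Upland → [Thorn:3 / Quarry:11 / Oak:20 / Hollow:32] → Thorn (3)
Thorn → [Quarry:14 / Oak:17 / Hollow:35] → Quarry (14)
Quarry → [Oak:19 / Hollow:29] → Oak (19)
Oak → [Hollow:18] → Hollow (18)
Return Hollow→Hadley: 37.
Total = 17 + 21 + 3 + 14 + 19 + 18 + 37 = 129.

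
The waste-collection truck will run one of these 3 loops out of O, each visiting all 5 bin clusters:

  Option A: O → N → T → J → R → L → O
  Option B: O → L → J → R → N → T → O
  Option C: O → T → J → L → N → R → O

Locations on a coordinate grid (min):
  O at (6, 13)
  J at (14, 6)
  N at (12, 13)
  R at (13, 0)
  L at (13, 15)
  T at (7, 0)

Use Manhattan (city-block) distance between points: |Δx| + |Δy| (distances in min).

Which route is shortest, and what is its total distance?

Option A: 6 + 18 + 13 + 7 + 15 + 9 = 68
Option B: 9 + 10 + 7 + 14 + 18 + 14 = 72
Option C: 14 + 13 + 10 + 3 + 14 + 20 = 74

Shortest is Option A, total 68 min.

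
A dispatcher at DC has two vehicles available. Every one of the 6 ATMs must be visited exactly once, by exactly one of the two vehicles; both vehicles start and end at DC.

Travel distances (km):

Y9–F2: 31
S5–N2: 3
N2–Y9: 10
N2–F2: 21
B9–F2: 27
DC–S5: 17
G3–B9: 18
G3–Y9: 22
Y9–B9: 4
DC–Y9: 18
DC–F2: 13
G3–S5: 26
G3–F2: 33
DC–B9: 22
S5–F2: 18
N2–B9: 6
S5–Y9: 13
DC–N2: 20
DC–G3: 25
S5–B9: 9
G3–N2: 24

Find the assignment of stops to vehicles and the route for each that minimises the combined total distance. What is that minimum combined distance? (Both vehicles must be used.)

Minimum combined distance: 103 km.

Check every non-empty split of the stops between the two vehicles; for each half take its own optimal tour:
  {G3} + {S5, N2, Y9, B9, F2}: 50 + 62 = 112
  {S5} + {G3, N2, Y9, B9, F2}: 34 + 91 = 125
  {G3, S5} + {N2, Y9, B9, F2}: 68 + 62 = 130
  {N2} + {G3, S5, Y9, B9, F2}: 40 + 91 = 131
  {G3, N2} + {S5, Y9, B9, F2}: 69 + 62 = 131
  {S5, N2} + {G3, Y9, B9, F2}: 40 + 86 = 126
  … (31 splits in total)
  {G3, S5, N2, Y9, B9} + {F2}: 77 + 26 = 103  ← best
Best: vehicle 1 DC → G3 → Y9 → B9 → N2 → S5 → DC = 77; vehicle 2 DC → F2 → DC = 26; combined 103.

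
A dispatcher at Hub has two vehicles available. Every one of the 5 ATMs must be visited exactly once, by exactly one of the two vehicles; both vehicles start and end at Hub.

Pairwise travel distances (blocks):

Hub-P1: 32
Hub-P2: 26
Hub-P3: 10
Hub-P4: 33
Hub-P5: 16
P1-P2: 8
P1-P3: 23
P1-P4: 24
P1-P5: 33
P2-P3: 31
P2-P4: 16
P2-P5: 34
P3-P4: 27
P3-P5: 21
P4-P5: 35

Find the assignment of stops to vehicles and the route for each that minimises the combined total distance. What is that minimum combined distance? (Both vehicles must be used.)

There are 2^4 − 1 = 15 ways to divide the 5 stops into two non-empty groups. For each, the best each vehicle can do is its own shortest tour through its group:
  {P1} + {P2, P3, P4, P5}: 64 + 103 = 167
  {P2} + {P1, P3, P4, P5}: 52 + 108 = 160
  {P1, P2} + {P3, P4, P5}: 66 + 88 = 154
  {P3} + {P1, P2, P4, P5}: 20 + 106 = 126
  {P1, P3} + {P2, P4, P5}: 65 + 93 = 158
  {P2, P3} + {P1, P4, P5}: 67 + 106 = 173
  … (15 splits in total)
  {P1, P2, P3, P4} + {P5}: 90 + 32 = 122  ← best
Best: vehicle 1 Hub → P3 → P1 → P2 → P4 → Hub = 90; vehicle 2 Hub → P5 → Hub = 32; combined 122.

Minimum combined distance: 122 blocks.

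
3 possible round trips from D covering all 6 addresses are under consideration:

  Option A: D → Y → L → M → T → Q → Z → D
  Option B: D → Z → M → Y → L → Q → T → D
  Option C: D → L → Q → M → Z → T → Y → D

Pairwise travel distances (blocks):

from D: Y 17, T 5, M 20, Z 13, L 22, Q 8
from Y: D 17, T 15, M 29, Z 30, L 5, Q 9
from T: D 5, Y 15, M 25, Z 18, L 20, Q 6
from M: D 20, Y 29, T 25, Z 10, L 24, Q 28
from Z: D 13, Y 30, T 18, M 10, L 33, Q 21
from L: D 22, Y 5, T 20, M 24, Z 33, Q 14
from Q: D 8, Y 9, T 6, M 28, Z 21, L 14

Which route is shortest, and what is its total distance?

Option A: 17 + 5 + 24 + 25 + 6 + 21 + 13 = 111
Option B: 13 + 10 + 29 + 5 + 14 + 6 + 5 = 82
Option C: 22 + 14 + 28 + 10 + 18 + 15 + 17 = 124

Shortest is Option B, total 82 blocks.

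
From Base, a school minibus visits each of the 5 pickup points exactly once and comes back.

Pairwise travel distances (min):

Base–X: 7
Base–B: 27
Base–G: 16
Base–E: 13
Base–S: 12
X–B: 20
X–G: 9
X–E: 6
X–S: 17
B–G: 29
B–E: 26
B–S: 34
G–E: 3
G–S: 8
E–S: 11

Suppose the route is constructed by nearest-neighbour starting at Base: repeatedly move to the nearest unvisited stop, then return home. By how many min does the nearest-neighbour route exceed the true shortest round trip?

From Base: X=7, S=12, E=13, G=16, B=27 → choose X (7).
From X: E=6, G=9, S=17, B=20 → choose E (6).
From E: G=3, S=11, B=26 → choose G (3).
From G: S=8, B=29 → choose S (8).
From S: B=34 → choose B (34).
NN route Base → X → E → G → S → B → Base costs 85.
Optimal: Base → X → B → E → G → S → Base costs 76 (by enumerating all 60 distinct tours).
Excess = 85 − 76 = 9.

Excess over optimum: 9 min.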